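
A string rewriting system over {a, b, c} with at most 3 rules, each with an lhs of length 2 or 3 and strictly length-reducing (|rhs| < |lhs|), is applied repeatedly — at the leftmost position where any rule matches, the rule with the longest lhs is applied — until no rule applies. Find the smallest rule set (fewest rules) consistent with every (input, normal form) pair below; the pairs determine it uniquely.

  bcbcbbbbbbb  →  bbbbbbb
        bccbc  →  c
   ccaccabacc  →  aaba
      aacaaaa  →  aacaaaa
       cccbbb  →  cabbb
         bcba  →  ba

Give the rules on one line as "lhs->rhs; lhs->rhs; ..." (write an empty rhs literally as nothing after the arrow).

bc->; cc->; ccc->ca

  | bcbcbbbbbbb => bcbbbbbbb => bbbbbbb
  | bccbc => cbc => c
  | ccaccabacc => accabacc => aabacc => aaba
  | aacaaaa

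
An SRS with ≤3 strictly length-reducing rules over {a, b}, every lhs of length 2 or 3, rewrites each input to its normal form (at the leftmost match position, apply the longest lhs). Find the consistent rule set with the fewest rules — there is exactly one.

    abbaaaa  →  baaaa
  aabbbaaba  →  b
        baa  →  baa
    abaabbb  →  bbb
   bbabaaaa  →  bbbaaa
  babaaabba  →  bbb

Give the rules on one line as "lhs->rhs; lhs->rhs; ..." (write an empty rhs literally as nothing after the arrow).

ab->; aba->b

  | abbaaaa => baaaa
  | aabbbaaba => abbaaba => baaba => bab => b
  | baa
  | abaabbb => babbb => bbb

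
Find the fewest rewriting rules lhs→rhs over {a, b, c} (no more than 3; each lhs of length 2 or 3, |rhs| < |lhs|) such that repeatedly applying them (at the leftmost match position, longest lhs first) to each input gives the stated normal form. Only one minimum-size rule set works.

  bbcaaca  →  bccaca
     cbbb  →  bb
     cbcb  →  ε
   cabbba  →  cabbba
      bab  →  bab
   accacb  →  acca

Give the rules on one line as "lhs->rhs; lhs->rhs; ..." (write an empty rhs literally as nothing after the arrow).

bca->cc; cb->

  | bbcaaca => bccaca
  | cbbb => bb
  | cbcb => cb => ε
  | cabbba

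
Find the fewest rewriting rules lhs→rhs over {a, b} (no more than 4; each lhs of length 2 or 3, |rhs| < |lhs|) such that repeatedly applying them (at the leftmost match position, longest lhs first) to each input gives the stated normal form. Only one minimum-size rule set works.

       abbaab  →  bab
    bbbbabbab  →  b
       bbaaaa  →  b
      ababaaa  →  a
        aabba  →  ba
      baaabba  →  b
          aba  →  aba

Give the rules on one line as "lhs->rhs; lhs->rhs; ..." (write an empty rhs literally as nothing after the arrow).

  | abbaab => aaab => bab
  | bbbbabbab => bbbabbab => bbabbab => babbab => baab => bbb => bb => b
  | bbaaaa => baaaa => bbaa => baa => bb => b
  | ababaaa => ababba => abaa => abb => a

aa->b; abb->a; bb->b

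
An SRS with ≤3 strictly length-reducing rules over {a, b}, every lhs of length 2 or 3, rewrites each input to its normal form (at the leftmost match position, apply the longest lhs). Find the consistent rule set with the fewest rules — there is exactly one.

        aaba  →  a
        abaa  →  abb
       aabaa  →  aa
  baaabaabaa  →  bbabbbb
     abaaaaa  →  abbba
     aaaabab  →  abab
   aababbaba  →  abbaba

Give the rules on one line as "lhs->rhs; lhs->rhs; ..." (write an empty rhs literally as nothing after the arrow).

aaa->; aab->; baa->bb

  | aaba => a
  | abaa => abb
  | aabaa => aa
  | baaabaabaa => bbabaabaa => bbabbbaa => bbabbbb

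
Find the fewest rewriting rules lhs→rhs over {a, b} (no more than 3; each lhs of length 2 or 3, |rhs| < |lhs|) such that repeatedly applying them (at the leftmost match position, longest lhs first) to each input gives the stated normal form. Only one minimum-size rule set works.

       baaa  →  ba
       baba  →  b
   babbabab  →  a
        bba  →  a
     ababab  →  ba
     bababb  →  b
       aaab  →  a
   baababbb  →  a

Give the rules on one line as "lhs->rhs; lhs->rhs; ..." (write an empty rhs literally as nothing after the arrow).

aa->; ab->a; bb->

  | baaa => ba
  | baba => baa => b
  | babbabab => bababab => baabab => bbab => ab => a
  | bba => a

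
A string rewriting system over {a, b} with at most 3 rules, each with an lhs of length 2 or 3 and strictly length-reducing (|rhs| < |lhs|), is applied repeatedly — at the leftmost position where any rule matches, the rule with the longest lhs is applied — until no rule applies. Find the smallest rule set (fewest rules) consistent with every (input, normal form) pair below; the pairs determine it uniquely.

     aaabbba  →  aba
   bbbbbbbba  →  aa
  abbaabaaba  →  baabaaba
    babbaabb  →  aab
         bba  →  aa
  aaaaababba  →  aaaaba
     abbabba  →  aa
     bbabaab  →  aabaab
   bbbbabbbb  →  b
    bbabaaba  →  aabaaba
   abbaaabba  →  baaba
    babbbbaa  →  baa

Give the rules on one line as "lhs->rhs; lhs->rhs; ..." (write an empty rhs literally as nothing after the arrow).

abb->b; bb->a

  | aaabbba => aabba => aba
  | bbbbbbbba => abbbbbba => bbbbba => abbba => bba => aa
  | abbaabaaba => baabaaba
  | babbaabb => bbaabb => aaabb => aab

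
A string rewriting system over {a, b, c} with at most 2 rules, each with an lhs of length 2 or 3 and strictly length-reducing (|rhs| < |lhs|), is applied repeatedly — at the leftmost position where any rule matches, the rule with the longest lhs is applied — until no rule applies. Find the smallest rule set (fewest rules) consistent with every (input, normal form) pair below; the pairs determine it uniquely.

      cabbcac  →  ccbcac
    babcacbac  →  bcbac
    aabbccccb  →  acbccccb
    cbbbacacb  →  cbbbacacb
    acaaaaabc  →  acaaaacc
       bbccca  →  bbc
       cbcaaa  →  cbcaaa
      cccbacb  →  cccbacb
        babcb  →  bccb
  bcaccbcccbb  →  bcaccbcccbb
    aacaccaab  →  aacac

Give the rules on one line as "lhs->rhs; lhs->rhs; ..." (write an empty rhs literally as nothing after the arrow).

ab->c; cca->

  | cabbcac => ccbcac
  | babcacbac => bccacbac => bcbac
  | aabbccccb => acbccccb
  | cbbbacacb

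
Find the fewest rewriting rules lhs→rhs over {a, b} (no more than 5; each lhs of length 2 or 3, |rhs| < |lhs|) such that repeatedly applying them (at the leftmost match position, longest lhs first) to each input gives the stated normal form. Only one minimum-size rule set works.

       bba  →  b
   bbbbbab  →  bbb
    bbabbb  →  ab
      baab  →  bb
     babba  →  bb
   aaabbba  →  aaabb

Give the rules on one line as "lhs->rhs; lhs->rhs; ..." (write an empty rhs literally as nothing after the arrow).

aba->bb; ba->; baa->b; bab->a

  | bba => b
  | bbbbbab => bbbba => bbb
  | bbabbb => babb => ab
  | baab => bb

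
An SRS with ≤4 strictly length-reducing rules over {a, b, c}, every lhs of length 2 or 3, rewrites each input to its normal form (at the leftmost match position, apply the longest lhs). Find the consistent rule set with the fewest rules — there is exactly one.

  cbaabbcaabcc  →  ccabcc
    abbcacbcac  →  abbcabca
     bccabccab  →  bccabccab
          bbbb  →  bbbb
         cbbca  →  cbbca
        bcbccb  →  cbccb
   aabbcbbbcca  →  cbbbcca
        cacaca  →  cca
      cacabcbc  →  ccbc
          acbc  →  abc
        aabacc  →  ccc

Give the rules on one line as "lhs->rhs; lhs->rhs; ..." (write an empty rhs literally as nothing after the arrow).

  | cbaabbcaabcc => ccabbcaabcc => ccabbcbcc => ccabcbcc => ccacbcc => ccabcc
  | abbcacbcac => abbcabcac => abbcabca
  | bccabccab
  | bbbb

aa->; ac->a; ba->c; bcb->cb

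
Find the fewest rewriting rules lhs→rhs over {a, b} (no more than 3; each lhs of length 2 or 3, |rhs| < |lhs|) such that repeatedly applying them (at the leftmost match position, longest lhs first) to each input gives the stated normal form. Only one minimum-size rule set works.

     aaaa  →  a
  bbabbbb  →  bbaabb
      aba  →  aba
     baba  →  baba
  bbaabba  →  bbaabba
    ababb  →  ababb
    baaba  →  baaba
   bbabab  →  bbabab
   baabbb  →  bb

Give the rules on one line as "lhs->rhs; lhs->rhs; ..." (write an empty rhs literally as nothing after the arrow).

aaa->; bbb->ab

  | aaaa => a
  | bbabbbb => bbaabb
  | aba
  | baba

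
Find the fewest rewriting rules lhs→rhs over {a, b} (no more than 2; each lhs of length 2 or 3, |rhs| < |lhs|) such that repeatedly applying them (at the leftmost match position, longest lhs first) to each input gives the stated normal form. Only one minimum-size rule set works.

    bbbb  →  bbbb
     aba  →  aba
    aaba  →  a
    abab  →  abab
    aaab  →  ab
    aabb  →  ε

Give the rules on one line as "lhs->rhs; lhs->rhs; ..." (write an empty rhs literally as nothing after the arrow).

aa->; aab->aa

  | bbbb
  | aba
  | aaba => aaa => a
  | abab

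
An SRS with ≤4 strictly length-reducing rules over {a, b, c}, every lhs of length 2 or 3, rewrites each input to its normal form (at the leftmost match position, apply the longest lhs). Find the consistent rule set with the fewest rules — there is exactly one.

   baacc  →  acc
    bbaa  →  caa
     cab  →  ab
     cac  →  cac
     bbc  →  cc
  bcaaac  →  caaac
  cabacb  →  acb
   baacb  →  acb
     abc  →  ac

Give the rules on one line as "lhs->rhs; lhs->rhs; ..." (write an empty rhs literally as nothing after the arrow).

ba->; bb->c; bc->c; cab->ab

  | baacc => acc
  | bbaa => caa
  | cab => ab
  | cac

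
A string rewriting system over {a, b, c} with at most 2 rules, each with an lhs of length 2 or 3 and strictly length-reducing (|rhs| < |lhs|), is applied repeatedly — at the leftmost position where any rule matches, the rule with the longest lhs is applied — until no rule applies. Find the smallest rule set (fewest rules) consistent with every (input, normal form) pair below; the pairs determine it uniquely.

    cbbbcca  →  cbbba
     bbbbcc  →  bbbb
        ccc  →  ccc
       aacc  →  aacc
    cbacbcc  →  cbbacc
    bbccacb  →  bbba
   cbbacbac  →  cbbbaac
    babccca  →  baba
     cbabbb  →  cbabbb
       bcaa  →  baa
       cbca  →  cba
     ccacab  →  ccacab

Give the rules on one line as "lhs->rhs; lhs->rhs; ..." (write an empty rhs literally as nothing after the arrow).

  | cbbbcca => cbbbca => cbbba
  | bbbbcc => bbbbc => bbbb
  | ccc
  | aacc

acb->ba; bc->b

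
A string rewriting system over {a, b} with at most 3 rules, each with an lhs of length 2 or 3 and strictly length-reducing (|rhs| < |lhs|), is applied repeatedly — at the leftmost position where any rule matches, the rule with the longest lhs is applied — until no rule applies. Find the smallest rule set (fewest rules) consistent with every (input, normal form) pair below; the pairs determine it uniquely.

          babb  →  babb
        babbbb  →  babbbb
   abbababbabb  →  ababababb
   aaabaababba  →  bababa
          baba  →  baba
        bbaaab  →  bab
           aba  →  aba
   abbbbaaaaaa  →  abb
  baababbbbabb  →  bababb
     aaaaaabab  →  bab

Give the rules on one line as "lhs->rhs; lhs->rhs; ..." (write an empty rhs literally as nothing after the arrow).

  | babb
  | babbbb
  | abbababbabb => abababbabb => ababababb
  | aaabaababba => babaababba => babbbabba => babbabba => bababba => bababa

aa->b; bba->ba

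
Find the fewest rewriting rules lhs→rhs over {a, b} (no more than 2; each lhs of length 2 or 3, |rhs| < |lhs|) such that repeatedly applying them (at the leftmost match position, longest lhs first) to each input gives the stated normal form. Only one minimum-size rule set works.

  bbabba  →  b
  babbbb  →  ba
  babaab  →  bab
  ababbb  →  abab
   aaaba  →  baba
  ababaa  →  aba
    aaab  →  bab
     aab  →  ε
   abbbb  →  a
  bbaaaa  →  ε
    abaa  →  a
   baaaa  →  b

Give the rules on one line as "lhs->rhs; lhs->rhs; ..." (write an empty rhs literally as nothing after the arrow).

  | bbabba => abba => aa => b
  | babbbb => babb => ba
  | babaab => babbb => bab
  | ababbb => abab

aa->b; bb->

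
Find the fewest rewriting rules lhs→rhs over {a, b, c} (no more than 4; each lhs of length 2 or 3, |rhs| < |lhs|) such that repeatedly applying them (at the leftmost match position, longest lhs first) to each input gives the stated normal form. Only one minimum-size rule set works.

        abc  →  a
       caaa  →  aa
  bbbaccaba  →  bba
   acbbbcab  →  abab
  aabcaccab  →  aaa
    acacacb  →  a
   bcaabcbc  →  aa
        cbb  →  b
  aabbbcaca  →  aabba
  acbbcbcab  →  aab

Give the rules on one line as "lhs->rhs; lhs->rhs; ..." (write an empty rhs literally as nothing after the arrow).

baa->a; bc->; ca->; cb->

  | abc => a
  | caaa => aa
  | bbbaccaba => bbbacba => bbbaa => bba
  | acbbbcab => abbcab => abab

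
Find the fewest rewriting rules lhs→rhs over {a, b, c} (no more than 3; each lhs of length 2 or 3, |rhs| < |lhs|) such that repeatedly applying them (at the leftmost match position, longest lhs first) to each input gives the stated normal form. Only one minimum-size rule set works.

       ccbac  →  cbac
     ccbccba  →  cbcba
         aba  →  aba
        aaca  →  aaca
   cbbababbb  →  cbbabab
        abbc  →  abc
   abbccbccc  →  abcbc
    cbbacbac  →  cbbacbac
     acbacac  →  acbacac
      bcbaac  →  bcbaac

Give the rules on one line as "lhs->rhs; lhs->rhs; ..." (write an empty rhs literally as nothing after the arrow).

  | ccbac => cbac
  | ccbccba => cbccba => cbcba
  | aba
  | aaca

abb->ab; cc->c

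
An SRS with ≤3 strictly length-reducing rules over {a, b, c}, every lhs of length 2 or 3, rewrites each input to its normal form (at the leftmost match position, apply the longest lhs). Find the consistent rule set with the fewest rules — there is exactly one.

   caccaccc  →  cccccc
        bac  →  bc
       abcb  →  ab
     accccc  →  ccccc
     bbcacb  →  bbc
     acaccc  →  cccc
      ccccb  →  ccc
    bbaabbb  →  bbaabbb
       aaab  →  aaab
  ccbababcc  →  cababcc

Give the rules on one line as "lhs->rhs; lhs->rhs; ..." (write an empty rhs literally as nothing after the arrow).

ac->c; cb->

  | caccaccc => cccaccc => cccccc
  | bac => bc
  | abcb => ab
  | accccc => ccccc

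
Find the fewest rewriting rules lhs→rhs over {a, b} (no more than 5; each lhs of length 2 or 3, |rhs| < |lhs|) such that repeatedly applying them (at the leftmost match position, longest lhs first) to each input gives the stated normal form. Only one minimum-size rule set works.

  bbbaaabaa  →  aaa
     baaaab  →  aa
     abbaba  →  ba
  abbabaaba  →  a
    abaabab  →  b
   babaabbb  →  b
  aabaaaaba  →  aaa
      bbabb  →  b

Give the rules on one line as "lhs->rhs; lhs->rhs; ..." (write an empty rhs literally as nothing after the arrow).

  | bbbaaabaa => bbaaabaa => baaabaa => aaabaa => aaa
  | baaaab => aaaab => aa
  | abbaba => bbaba => baba => bba => ba
  | abbabaaba => bbabaaba => babaaba => bbaaba => baaba => aaba => a

aab->; ab->b; baa->aa; bb->b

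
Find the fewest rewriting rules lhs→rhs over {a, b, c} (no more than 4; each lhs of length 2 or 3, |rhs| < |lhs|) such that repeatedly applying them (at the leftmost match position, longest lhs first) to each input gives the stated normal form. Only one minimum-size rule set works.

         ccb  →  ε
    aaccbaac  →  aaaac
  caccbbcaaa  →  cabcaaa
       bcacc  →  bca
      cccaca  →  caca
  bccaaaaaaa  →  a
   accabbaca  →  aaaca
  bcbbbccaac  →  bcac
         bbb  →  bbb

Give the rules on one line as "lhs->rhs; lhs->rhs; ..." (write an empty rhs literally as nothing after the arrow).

ba->a; baa->ba; cc->; ccb->

  | ccb => ε
  | aaccbaac => aaaac
  | caccbbcaaa => cabcaaa
  | bcacc => bca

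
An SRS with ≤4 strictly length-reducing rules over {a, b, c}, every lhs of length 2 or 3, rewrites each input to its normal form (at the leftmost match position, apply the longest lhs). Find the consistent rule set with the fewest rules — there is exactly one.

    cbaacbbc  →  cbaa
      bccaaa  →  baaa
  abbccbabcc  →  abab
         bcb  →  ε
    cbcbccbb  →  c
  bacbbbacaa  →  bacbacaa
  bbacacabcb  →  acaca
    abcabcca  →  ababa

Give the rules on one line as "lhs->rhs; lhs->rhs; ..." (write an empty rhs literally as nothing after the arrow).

  | cbaacbbc => cbaacc => cbaa
  | bccaaa => bcaaa => baaa
  | abbccbabcc => accbabcc => ababcc => ababc => abab
  | bcb => bb => ε

bb->; bc->b; cc->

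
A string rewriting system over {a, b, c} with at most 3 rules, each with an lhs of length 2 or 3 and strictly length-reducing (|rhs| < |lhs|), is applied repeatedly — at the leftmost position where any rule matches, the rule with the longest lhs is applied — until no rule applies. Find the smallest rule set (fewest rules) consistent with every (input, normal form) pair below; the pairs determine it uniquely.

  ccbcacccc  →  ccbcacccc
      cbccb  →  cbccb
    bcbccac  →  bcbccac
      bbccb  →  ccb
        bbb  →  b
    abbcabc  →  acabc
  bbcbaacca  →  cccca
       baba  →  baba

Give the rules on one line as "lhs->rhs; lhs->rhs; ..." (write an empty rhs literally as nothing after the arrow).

  | ccbcacccc
  | cbccb
  | bcbccac
  | bbccb => ccb

baa->c; bb->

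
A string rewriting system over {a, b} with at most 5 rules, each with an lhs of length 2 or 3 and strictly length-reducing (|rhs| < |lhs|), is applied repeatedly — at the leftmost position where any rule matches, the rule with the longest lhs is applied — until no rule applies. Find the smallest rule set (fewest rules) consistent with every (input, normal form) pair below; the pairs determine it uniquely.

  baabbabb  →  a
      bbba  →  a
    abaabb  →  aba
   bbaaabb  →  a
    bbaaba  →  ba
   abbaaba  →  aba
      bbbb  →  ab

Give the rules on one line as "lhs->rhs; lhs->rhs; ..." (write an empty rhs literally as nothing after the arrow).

  | baabbabb => babbabb => baaabb => bbb => a
  | bbba => aa => a
  | abaabb => ababb => abaa => aba
  | bbaaabb => aaaabb => abb => aa => a

aa->a; aaa->; bb->a; bbb->a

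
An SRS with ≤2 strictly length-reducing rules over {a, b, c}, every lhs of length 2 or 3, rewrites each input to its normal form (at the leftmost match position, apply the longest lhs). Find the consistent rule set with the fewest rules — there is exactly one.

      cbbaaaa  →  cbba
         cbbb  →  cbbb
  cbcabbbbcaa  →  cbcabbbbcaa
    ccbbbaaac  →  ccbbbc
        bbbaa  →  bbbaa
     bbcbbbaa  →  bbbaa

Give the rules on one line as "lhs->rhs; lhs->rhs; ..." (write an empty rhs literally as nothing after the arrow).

aaa->; bcb->

  | cbbaaaa => cbba
  | cbbb
  | cbcabbbbcaa
  | ccbbbaaac => ccbbbc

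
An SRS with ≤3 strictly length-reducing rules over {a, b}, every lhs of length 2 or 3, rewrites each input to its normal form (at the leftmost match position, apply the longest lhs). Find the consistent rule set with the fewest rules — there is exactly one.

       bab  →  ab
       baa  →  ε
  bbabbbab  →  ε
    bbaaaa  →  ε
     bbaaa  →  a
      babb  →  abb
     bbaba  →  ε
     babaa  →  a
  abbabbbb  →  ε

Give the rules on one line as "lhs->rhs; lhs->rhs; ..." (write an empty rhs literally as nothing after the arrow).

aa->; aab->aa; ba->a

  | bab => ab
  | baa => aa => ε
  | bbabbbab => babbbab => abbbab => abbab => abab => aab => aa => ε
  | bbaaaa => baaaa => aaaa => aa => ε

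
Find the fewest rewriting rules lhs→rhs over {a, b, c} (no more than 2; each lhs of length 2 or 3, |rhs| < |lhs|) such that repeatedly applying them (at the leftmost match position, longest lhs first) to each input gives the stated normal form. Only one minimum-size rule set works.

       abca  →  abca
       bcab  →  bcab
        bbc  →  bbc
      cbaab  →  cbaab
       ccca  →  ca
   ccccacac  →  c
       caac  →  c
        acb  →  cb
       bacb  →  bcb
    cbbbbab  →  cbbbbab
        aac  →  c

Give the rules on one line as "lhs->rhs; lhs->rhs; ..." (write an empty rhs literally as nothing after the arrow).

  | abca
  | bcab
  | bbc
  | cbaab

ac->c; cc->c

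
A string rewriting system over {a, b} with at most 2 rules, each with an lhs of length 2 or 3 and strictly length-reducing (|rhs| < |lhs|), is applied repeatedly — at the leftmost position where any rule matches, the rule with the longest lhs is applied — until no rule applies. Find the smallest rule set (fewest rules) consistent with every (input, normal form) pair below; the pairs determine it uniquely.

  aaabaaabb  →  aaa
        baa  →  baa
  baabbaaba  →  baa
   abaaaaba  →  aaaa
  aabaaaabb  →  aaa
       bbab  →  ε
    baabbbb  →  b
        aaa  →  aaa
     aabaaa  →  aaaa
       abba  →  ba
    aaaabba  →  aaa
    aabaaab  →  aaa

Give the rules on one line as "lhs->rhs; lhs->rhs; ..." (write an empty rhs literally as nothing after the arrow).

ab->; bb->

  | aaabaaabb => aaaaabb => aaaab => aaa
  | baa
  | baabbaaba => babaaba => baaba => baa
  | abaaaaba => aaaaba => aaaa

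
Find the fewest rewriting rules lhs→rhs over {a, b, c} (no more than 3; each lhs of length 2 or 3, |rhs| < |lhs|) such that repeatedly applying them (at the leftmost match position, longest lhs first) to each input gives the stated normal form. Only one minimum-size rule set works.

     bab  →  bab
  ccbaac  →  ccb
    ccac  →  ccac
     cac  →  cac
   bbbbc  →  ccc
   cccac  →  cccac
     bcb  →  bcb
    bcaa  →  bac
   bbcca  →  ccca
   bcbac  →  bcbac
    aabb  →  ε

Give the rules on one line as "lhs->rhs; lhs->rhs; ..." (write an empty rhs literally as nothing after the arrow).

  | bab
  | ccbaac => ccb
  | ccac
  | cac

aac->; bb->c; caa->ac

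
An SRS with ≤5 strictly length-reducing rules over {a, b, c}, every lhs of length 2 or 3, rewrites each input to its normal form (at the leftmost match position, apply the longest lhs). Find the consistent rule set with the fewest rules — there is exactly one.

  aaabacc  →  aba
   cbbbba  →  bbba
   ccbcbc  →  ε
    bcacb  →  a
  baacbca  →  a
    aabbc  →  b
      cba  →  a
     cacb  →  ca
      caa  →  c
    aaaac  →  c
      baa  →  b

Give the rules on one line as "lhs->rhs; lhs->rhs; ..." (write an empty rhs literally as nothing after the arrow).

  | aaabacc => abacc => aba
  | cbbbba => bbba
  | ccbcbc => bcbc => bc => ε
  | bcacb => acb => a

aa->; bc->; cb->; cc->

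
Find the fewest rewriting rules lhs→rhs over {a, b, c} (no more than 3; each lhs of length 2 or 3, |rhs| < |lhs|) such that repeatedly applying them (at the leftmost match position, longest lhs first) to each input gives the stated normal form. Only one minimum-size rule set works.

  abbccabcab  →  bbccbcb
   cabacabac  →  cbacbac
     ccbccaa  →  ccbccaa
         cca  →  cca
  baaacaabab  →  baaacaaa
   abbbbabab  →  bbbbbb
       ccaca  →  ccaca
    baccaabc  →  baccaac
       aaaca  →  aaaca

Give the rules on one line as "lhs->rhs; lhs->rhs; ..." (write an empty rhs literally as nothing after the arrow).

  | abbccabcab => bbccabcab => bbccbcab => bbccbcb
  | cabacabac => cbacabac => cbacbac
  | ccbccaa
  | cca

aab->aa; ab->b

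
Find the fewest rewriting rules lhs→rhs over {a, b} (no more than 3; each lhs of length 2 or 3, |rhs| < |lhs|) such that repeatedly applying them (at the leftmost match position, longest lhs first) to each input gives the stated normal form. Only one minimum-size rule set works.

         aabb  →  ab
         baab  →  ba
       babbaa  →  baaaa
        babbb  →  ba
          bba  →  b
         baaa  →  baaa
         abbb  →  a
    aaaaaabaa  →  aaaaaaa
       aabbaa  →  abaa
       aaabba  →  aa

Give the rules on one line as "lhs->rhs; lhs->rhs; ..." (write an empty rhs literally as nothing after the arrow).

aab->a; abb->aa; bba->b

  | aabb => ab
  | baab => ba
  | babbaa => baaaa
  | babbb => baab => ba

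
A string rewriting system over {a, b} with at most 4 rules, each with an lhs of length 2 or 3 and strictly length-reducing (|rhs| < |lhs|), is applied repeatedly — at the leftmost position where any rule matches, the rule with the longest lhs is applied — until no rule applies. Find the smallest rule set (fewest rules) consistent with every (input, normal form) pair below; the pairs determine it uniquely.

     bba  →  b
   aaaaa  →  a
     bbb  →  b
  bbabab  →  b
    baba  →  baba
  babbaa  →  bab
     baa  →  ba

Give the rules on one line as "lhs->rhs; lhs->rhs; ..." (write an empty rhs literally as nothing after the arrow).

  | bba => bb => b
  | aaaaa => aaaa => aaa => aa => a
  | bbb => bb => b
  | bbabab => bbbab => bbab => bbb => bb => b

aa->a; bb->b; bba->bb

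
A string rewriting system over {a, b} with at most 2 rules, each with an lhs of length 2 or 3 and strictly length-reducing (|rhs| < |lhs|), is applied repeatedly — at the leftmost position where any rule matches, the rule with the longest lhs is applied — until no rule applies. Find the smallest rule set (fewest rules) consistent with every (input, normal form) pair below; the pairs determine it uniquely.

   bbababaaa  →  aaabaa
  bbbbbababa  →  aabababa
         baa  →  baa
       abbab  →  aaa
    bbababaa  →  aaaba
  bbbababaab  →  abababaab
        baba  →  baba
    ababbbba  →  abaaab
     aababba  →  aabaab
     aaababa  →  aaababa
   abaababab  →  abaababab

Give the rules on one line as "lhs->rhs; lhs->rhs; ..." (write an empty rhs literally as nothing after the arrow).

  | bbababaaa => abbabaaa => aabbaaa => aaabaa
  | bbbbbababa => abbbababa => aabababa
  | baa
  | abbab => aabb => aaa

bb->a; bba->ab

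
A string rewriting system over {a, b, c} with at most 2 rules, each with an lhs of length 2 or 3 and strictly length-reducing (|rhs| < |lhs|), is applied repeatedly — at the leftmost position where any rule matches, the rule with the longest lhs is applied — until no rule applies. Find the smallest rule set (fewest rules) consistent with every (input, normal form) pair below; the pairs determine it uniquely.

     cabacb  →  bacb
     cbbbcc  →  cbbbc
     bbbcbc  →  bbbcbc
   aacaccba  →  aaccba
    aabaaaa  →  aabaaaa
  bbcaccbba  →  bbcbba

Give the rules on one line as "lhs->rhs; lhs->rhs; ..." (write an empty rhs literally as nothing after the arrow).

  | cabacb => bacb
  | cbbbcc => cbbbc
  | bbbcbc
  | aacaccba => aaccba

bcc->bc; ca->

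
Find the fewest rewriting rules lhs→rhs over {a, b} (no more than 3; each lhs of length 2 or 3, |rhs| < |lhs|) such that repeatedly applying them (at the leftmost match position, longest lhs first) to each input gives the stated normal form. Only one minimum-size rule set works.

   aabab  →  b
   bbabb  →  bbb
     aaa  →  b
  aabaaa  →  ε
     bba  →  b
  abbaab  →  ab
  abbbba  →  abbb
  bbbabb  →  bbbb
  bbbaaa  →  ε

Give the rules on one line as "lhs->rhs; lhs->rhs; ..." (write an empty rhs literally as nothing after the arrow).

  | aabab => bab => b
  | bbabb => bbb
  | aaa => b
  | aabaaa => baaa => aa => ε

aa->; aaa->b; ba->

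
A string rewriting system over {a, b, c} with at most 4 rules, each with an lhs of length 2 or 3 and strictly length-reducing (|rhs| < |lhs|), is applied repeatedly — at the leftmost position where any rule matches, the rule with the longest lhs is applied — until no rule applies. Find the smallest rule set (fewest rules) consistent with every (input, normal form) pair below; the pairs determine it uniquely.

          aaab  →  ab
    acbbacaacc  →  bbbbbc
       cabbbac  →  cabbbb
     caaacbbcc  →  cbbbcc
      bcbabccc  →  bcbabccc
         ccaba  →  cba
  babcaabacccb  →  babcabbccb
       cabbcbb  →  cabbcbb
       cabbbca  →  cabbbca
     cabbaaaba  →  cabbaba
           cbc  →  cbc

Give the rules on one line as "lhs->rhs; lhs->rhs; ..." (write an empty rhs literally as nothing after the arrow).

aa->a; ac->b; cca->c

  | aaab => aab => ab
  | acbbacaacc => bbbacaacc => bbbbaacc => bbbbacc => bbbbbc
  | cabbbac => cabbbb
  | caaacbbcc => caacbbcc => cacbbcc => cbbbcc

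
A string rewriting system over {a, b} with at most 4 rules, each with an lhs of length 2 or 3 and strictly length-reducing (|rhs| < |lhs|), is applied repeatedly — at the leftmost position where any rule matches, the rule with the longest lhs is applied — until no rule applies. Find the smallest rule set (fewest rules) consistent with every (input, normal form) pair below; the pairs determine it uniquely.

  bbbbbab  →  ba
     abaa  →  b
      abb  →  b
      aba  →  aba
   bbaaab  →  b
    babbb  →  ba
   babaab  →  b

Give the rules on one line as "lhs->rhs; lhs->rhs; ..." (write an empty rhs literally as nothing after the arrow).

  | bbbbbab => bbab => aab => ba
  | abaa => abb => aa => b
  | abb => aa => b
  | aba

aa->b; aab->ba; bb->a; bbb->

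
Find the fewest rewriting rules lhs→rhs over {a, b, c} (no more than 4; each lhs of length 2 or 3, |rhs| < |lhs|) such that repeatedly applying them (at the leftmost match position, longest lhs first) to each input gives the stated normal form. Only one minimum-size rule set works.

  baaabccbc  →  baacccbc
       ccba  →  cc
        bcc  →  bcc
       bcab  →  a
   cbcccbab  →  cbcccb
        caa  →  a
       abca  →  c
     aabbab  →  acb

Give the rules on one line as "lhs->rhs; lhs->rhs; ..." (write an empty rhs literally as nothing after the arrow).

  | baaabccbc => baacccbc
  | ccba => cc
  | bcc
  | bcab => bb => a

ab->c; bb->a; ca->; cba->c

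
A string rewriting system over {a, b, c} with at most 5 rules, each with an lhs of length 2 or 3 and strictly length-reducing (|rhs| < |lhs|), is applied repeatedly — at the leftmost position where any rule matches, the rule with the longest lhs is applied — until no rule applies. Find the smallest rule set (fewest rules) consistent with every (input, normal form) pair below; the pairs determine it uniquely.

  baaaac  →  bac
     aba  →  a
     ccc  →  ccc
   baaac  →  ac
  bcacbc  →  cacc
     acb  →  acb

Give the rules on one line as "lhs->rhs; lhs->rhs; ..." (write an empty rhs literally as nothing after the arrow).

  | baaaac => baabc => bac
  | aba => a
  | ccc
  | baaac => babc => ac

aac->bc; ab->; bab->a; bc->c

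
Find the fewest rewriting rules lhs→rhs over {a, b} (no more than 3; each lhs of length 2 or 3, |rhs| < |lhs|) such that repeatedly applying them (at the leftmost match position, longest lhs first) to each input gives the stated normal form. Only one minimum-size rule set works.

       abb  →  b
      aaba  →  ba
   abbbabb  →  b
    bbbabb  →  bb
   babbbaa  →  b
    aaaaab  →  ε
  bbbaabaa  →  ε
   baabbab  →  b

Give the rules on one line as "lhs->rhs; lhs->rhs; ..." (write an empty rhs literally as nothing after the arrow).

  | abb => b
  | aaba => ba
  | abbbabb => bbabb => abb => b
  | bbbabb => babb => bb

aa->; ab->; bba->a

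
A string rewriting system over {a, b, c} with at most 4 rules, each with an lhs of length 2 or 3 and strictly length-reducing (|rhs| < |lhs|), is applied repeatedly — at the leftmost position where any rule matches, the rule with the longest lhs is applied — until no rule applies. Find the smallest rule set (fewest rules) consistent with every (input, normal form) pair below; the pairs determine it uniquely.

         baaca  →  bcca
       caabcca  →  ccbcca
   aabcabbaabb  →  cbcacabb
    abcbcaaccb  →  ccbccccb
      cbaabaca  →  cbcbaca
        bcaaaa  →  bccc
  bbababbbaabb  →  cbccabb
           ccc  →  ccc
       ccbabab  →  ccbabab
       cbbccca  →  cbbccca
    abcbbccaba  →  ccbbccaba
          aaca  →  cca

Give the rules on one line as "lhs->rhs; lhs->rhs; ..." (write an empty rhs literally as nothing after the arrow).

aa->c; abc->cc; bba->c

  | baaca => bcca
  | caabcca => ccbcca
  | aabcabbaabb => cbcabbaabb => cbcacabb
  | abcbcaaccb => ccbcaaccb => ccbccccb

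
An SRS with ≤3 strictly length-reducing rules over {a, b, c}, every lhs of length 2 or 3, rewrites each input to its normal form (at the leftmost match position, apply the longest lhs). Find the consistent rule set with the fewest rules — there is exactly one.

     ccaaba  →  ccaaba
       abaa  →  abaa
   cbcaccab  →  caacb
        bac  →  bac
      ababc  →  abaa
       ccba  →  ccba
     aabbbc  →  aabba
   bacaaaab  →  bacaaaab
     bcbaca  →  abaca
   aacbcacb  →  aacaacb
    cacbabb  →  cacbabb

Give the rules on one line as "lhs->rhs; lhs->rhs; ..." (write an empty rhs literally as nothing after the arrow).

bc->a; cab->b

  | ccaaba
  | abaa
  | cbcaccab => caaccab => caacb
  | bac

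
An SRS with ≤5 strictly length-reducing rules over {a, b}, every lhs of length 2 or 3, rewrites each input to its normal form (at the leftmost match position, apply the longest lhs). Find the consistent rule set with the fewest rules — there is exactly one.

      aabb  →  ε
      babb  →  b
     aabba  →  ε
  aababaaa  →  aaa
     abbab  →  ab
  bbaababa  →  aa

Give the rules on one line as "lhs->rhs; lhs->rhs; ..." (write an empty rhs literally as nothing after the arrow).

  | aabb => bb => ε
  | babb => b
  | aabba => bba => ε
  | aababaaa => babaaa => aaa

aab->b; bab->; bb->; bba->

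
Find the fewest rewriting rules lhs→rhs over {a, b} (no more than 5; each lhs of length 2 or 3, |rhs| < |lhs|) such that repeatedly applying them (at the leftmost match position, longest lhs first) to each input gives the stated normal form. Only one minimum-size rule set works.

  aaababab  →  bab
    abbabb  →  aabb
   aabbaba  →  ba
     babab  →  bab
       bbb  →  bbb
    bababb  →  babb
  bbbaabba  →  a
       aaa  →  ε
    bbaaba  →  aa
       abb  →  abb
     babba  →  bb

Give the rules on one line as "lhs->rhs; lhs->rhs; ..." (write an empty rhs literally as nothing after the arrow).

aaa->; aba->a; baa->bb; bba->a

  | aaababab => babab => bab
  | abbabb => aabb
  | aabbaba => aaaba => ba
  | babab => bab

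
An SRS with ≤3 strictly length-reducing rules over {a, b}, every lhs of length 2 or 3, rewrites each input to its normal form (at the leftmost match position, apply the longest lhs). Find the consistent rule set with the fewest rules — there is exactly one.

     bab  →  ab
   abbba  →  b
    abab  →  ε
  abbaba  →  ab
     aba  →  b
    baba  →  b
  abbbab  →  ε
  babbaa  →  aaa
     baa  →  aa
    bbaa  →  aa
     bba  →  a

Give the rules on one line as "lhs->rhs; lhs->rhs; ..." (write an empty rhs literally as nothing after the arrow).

aba->b; ba->a; bb->

  | bab => ab
  | abbba => aba => b
  | abab => bb => ε
  | abbaba => aaba => ab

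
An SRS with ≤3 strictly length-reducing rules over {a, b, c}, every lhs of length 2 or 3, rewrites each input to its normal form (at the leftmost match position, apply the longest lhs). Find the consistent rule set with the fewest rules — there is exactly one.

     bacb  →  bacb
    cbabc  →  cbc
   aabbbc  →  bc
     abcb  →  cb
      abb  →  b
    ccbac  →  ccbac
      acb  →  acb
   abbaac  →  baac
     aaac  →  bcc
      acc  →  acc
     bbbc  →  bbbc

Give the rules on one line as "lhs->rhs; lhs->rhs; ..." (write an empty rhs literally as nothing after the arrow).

aaa->bc; ab->

  | bacb
  | cbabc => cbc
  | aabbbc => abbc => bc
  | abcb => cb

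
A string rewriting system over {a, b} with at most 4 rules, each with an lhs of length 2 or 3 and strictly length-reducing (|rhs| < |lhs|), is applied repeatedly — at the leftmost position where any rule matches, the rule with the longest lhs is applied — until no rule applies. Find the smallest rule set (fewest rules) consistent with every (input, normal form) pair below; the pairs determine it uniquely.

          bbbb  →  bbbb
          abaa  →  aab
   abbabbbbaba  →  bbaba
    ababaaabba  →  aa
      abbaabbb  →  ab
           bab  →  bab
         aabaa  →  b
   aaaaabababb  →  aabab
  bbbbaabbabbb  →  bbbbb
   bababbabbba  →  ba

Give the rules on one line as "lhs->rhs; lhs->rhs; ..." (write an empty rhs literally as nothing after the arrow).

  | bbbb
  | abaa => aab
  | abbabbbbaba => abbbbaba => bbaba
  | ababaaabba => abaababba => aabbabba => aabba => aa

aaa->; abb->; baa->ab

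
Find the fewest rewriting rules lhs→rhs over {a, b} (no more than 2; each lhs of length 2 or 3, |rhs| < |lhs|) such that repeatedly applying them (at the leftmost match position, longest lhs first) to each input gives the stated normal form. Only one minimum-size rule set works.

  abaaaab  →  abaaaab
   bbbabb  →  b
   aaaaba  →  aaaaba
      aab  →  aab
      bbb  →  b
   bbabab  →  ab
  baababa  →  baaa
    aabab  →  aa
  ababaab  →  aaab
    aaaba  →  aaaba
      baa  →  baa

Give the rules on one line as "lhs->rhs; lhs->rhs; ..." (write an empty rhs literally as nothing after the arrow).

bab->; bb->b

  | abaaaab
  | bbbabb => bbabb => babb => b
  | aaaaba
  | aab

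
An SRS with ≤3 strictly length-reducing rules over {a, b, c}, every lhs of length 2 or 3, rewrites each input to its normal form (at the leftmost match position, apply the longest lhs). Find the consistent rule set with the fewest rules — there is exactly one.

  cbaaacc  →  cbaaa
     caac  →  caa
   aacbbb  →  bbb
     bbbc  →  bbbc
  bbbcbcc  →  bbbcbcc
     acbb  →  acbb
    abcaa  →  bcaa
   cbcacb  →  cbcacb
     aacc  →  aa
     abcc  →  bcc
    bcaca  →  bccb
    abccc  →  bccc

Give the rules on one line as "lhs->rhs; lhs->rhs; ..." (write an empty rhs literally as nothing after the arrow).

  | cbaaacc => cbaaac => cbaaa
  | caac => caa
  | aacbbb => aabbb => abbb => bbb
  | bbbc

aac->aa; ab->b; aca->cb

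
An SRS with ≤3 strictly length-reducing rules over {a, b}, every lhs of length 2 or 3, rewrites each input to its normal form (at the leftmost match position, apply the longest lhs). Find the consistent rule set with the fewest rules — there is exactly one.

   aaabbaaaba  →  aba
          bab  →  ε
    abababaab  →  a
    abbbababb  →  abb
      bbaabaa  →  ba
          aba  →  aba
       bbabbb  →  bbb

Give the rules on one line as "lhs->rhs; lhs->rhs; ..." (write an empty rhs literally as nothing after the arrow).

aa->a; bab->

  | aaabbaaaba => aabbaaaba => abbaaaba => abbaaba => abbaba => aba
  | bab => ε
  | abababaab => aabaab => abaab => abab => a
  | abbbababb => abbabb => abb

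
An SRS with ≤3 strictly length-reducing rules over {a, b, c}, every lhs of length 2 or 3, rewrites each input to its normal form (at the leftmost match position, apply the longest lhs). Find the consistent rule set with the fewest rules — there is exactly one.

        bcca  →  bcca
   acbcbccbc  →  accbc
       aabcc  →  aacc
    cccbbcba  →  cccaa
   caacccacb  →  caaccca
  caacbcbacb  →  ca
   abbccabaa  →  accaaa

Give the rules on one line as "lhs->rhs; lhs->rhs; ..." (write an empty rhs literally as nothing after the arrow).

ab->a; acb->bb; bb->a

  | bcca
  | acbcbccbc => bbcbccbc => acbccbc => bbccbc => accbc
  | aabcc => aacc
  | cccbbcba => cccacba => cccbba => cccaa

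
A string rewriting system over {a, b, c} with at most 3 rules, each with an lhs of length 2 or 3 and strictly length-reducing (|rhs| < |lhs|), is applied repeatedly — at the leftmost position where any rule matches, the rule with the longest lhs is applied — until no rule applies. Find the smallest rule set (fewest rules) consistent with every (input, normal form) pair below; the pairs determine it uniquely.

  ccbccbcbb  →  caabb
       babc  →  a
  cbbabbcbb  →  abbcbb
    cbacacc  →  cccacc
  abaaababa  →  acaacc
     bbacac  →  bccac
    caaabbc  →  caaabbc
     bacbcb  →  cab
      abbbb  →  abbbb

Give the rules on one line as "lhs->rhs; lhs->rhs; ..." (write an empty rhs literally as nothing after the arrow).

ba->c; cbc->a

  | ccbccbcbb => cacbcbb => caabb
  | babc => cbc => a
  | cbbabbcbb => cbcbbcbb => abbcbb
  | cbacacc => cccacc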